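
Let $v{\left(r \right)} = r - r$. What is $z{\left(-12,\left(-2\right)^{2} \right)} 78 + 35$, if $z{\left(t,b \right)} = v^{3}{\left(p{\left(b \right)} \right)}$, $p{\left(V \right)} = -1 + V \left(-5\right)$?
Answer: $35$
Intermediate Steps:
$p{\left(V \right)} = -1 - 5 V$
$v{\left(r \right)} = 0$
$z{\left(t,b \right)} = 0$ ($z{\left(t,b \right)} = 0^{3} = 0$)
$z{\left(-12,\left(-2\right)^{2} \right)} 78 + 35 = 0 \cdot 78 + 35 = 0 + 35 = 35$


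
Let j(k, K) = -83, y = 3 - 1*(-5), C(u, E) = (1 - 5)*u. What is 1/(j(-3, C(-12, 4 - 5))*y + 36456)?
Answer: 1/35792 ≈ 2.7939e-5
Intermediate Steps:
C(u, E) = -4*u
y = 8 (y = 3 + 5 = 8)
1/(j(-3, C(-12, 4 - 5))*y + 36456) = 1/(-83*8 + 36456) = 1/(-664 + 36456) = 1/35792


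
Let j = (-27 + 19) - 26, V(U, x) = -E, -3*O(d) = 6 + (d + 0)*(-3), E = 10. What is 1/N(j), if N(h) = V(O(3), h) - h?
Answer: 1/24 ≈ 0.041667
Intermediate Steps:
O(d) = -2 + d (O(d) = -(6 + (d + 0)*(-3))/3 = -(6 + d*(-3))/3 = -(6 - 3*d)/3 = -2 + d)
V(U, x) = -10 (V(U, x) = -1*10 = -10)
j = -34 (j = -8 - 26 = -34)
N(h) = -10 - h
1/N(j) = 1/(-10 - 1*(-34)) = 1/(-10 + 34) = 1/24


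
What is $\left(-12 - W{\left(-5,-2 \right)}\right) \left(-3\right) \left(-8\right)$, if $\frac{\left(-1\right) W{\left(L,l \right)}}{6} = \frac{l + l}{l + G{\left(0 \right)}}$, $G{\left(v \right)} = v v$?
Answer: $0$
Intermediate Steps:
$G{\left(v \right)} = v^{2}$
$W{\left(L,l \right)} = -12$ ($W{\left(L,l \right)} = - 6 \frac{l + l}{l + 0^{2}} = - 6 \frac{2 l}{l + 0} = - 6 \frac{2 l}{l} = \left(-6\right) 2 = -12$)
$\left(-12 - W{\left(-5,-2 \right)}\right) \left(-3\right) \left(-8\right) = \left(-12 - -12\right) \left(-3\right) \left(-8\right) = \left(-12 + 12\right) \left(-3\right) \left(-8\right) = 0 \left(-3\right) \left(-8\right) = 0 \left(-8\right) = 0$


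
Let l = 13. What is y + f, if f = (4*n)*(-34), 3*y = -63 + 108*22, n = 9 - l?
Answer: 1315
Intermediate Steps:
n = -4 (n = 9 - 1*13 = 9 - 13 = -4)
y = 771 (y = (-63 + 108*22)/3 = (-63 + 2376)/3 = (1/3)*2313 = 771)
f = 544 (f = (4*(-4))*(-34) = -16*(-34) = 544)
y + f = 771 + 544 = 1315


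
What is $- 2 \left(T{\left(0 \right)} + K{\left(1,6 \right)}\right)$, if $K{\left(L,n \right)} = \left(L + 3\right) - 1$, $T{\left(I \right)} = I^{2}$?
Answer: $-6$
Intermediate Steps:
$K{\left(L,n \right)} = 2 + L$ ($K{\left(L,n \right)} = \left(3 + L\right) - 1 = 2 + L$)
$- 2 \left(T{\left(0 \right)} + K{\left(1,6 \right)}\right) = - 2 \left(0^{2} + \left(2 + 1\right)\right) = - 2 \left(0 + 3\right) = \left(-2\right) 3 = -6$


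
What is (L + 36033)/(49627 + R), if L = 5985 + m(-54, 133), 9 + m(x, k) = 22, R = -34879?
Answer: 42031/14748 ≈ 2.8499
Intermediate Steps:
m(x, k) = 13 (m(x, k) = -9 + 22 = 13)
L = 5998 (L = 5985 + 13 = 5998)
(L + 36033)/(49627 + R) = (5998 + 36033)/(49627 - 34879) = 42031/14748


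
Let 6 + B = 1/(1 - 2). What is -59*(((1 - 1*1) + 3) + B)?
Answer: 236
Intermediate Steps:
B = -7 (B = -6 + 1/(1 - 2) = -6 + 1/(-1) = -6 - 1 = -7)
-59*(((1 - 1*1) + 3) + B) = -59*(((1 - 1*1) + 3) - 7) = -59*(((1 - 1) + 3) - 7) = -59*((0 + 3) - 7) = -59*(3 - 7) = -59*(-4) = 236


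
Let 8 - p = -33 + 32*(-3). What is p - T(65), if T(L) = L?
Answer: 72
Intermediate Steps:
p = 137 (p = 8 - (-33 + 32*(-3)) = 8 - (-33 - 96) = 8 - 1*(-129) = 8 + 129 = 137)
p - T(65) = 137 - 1*65 = 137 - 65 = 72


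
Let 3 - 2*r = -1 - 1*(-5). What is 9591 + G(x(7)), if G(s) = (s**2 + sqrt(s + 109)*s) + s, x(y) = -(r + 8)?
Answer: 38559/4 - 15*sqrt(406)/4 ≈ 9564.2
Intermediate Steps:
r = -1/2 (r = 3/2 - (-1 - 1*(-5))/2 = 3/2 - (-1 + 5)/2 = 3/2 - 1/2*4 = 3/2 - 2 = -1/2 ≈ -0.50000)
x(y) = -15/2 (x(y) = -(-1/2 + 8) = -1*15/2 = -15/2)
G(s) = s + s**2 + s*sqrt(109 + s) (G(s) = (s**2 + sqrt(109 + s)*s) + s = (s**2 + s*sqrt(109 + s)) + s = s + s**2 + s*sqrt(109 + s))
9591 + G(x(7)) = 9591 - 15*(1 - 15/2 + sqrt(109 - 15/2))/2 = 9591 - 15*(1 - 15/2 + sqrt(203/2))/2 = 9591 - 15*(1 - 15/2 + sqrt(406)/2)/2 = 9591 - 15*(-13/2 + sqrt(406)/2)/2 = 9591 + (195/4 - 15*sqrt(406)/4) = 38559/4 - 15*sqrt(406)/4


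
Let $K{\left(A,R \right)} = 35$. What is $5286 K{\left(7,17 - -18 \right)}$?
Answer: $185010$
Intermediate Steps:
$5286 K{\left(7,17 - -18 \right)} = 5286 \cdot 35 = 185010$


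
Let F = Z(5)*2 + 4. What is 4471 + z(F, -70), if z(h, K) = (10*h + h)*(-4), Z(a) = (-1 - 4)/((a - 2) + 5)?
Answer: 4350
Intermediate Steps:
Z(a) = -5/(3 + a) (Z(a) = -5/((-2 + a) + 5) = -5/(3 + a))
F = 11/4 (F = -5/(3 + 5)*2 + 4 = -5/8*2 + 4 = -5/4 + 4 = 11/4 ≈ 2.7500)
z(h, K) = -44*h (z(h, K) = (11*h)*(-4) = -44*h)
4471 + z(F, -70) = 4471 - 44*11/4 = 4471 - 121 = 4350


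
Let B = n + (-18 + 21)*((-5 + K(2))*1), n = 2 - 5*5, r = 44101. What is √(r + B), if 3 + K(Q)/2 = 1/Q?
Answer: 4*√2753 ≈ 209.88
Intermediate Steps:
K(Q) = -6 + 2/Q
n = -23 (n = 2 - 25 = -23)
B = -53 (B = -23 + (-18 + 21)*((-5 + (-6 + 2/2))*1) = -23 + 3*((-5 + (-6 + 2*(½)))*1) = -23 + 3*((-5 + (-6 + 1))*1) = -23 + 3*((-5 - 5)*1) = -23 + 3*(-10*1) = -23 + 3*(-10) = -23 - 30 = -53)
√(r + B) = √(44101 - 53) = √44048 = 4*√2753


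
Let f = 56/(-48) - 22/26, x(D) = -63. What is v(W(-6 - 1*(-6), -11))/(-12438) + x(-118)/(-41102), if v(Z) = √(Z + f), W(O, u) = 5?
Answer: 63/41102 - √18174/970164 ≈ 0.0013938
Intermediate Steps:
f = -157/78 (f = 56*(-1/48) - 22*1/26 = -7/6 - 11/13 = -157/78 ≈ -2.0128)
v(Z) = √(-157/78 + Z) (v(Z) = √(Z - 157/78) = √(-157/78 + Z))
v(W(-6 - 1*(-6), -11))/(-12438) + x(-118)/(-41102) = (√(-12246 + 6084*5)/78)/(-12438) - 63/(-41102) = (√(-12246 + 30420)/78)*(-1/12438) - 63*(-1/41102) = (√18174/78)*(-1/12438) + 63/41102 = -√18174/970164 + 63/41102 = 63/41102 - √18174/970164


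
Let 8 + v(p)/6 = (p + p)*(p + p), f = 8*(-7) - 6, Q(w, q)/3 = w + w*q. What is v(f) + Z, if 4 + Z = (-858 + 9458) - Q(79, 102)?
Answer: 76393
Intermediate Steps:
Q(w, q) = 3*w + 3*q*w (Q(w, q) = 3*(w + w*q) = 3*(w + q*w) = 3*w + 3*q*w)
f = -62 (f = -56 - 6 = -62)
v(p) = -48 + 24*p² (v(p) = -48 + 6*((p + p)*(p + p)) = -48 + 6*((2*p)*(2*p)) = -48 + 6*(4*p²) = -48 + 24*p²)
Z = -15815 (Z = -4 + ((-858 + 9458) - 3*79*(1 + 102)) = -4 + (8600 - 3*79*103) = -4 + (8600 - 1*24411) = -4 + (8600 - 24411) = -4 - 15811 = -15815)
v(f) + Z = (-48 + 24*(-62)²) - 15815 = (-48 + 24*3844) - 15815 = (-48 + 92256) - 15815 = 92208 - 15815 = 76393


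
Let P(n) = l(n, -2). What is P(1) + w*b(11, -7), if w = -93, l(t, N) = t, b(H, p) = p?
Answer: 652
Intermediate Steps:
P(n) = n
P(1) + w*b(11, -7) = 1 - 93*(-7) = 1 + 651 = 652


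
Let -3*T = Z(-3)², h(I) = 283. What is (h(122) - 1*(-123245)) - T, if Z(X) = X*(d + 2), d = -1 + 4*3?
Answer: 124035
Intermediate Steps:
d = 11 (d = -1 + 12 = 11)
Z(X) = 13*X (Z(X) = X*(11 + 2) = X*13 = 13*X)
T = -507 (T = -(13*(-3))²/3 = -⅓*(-39)² = -⅓*1521 = -507)
(h(122) - 1*(-123245)) - T = (283 - 1*(-123245)) - 1*(-507) = (283 + 123245) + 507 = 123528 + 507 = 124035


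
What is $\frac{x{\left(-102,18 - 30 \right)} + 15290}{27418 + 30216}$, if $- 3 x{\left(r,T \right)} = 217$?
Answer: $\frac{45653}{172902} \approx 0.26404$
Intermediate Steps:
$x{\left(r,T \right)} = - \frac{217}{3}$ ($x{\left(r,T \right)} = \left(- \frac{1}{3}\right) 217 = - \frac{217}{3}$)
$\frac{x{\left(-102,18 - 30 \right)} + 15290}{27418 + 30216} = \frac{- \frac{217}{3} + 15290}{27418 + 30216} = \frac{45653}{3 \cdot 57634} = \frac{45653}{3} \cdot \frac{1}{57634} = \frac{45653}{172902}$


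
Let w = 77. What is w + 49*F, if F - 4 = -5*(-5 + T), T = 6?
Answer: 28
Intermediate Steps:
F = -1 (F = 4 - 5*(-5 + 6) = 4 - 5*1 = 4 - 5 = -1)
w + 49*F = 77 + 49*(-1) = 77 - 49 = 28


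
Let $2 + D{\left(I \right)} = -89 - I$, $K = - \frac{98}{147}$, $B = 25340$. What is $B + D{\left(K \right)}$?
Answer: $\frac{75749}{3} \approx 25250.0$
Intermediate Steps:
$K = - \frac{2}{3}$ ($K = \left(-98\right) \frac{1}{147} = - \frac{2}{3} \approx -0.66667$)
$D{\left(I \right)} = -91 - I$ ($D{\left(I \right)} = -2 - \left(89 + I\right) = -91 - I$)
$B + D{\left(K \right)} = 25340 - \frac{271}{3} = \frac{75749}{3}$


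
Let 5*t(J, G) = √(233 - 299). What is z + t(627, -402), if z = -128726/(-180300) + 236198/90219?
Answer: 531372847/159475350 + I*√66/5 ≈ 3.332 + 1.6248*I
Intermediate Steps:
t(J, G) = I*√66/5 (t(J, G) = √(233 - 299)/5 = √(-66)/5 = (I*√66)/5 = I*√66/5)
z = 531372847/159475350 (z = -128726*(-1/180300) + 236198*(1/90219) = 64363/90150 + 13894/5307 = 531372847/159475350 ≈ 3.3320)
z + t(627, -402) = 531372847/159475350 + I*√66/5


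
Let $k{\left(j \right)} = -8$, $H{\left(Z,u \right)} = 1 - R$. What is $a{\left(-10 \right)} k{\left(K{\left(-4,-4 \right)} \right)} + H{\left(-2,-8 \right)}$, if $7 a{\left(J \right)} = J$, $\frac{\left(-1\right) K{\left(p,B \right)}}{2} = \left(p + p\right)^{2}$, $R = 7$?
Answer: $\frac{38}{7} \approx 5.4286$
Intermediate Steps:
$K{\left(p,B \right)} = - 8 p^{2}$ ($K{\left(p,B \right)} = - 2 \left(p + p\right)^{2} = - 2 \left(2 p\right)^{2} = - 2 \cdot 4 p^{2} = - 8 p^{2}$)
$H{\left(Z,u \right)} = -6$ ($H{\left(Z,u \right)} = 1 - 7 = -6$)
$a{\left(J \right)} = \frac{J}{7}$
$a{\left(-10 \right)} k{\left(K{\left(-4,-4 \right)} \right)} + H{\left(-2,-8 \right)} = \frac{1}{7} \left(-10\right) \left(-8\right) - 6 = \left(- \frac{10}{7}\right) \left(-8\right) - 6 = \frac{80}{7} - 6 = \frac{38}{7}$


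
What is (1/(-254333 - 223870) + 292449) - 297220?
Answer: -2281506514/478203 ≈ -4771.0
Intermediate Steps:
(1/(-254333 - 223870) + 292449) - 297220 = (1/(-478203) + 292449) - 297220 = (-1/478203 + 292449) - 297220 = 139849989146/478203 - 297220 = -2281506514/478203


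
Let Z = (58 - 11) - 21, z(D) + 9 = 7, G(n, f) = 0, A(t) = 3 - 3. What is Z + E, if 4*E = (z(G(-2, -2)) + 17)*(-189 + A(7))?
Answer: -2731/4 ≈ -682.75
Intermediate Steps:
A(t) = 0
z(D) = -2 (z(D) = -9 + 7 = -2)
E = -2835/4 (E = ((-2 + 17)*(-189 + 0))/4 = (15*(-189))/4 = (1/4)*(-2835) = -2835/4 ≈ -708.75)
Z = 26 (Z = 47 - 21 = 26)
Z + E = 26 - 2835/4 = -2731/4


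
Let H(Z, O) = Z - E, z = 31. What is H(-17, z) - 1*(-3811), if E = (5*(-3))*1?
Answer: 3809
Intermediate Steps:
E = -15 (E = -15*1 = -15)
H(Z, O) = 15 + Z (H(Z, O) = Z - 1*(-15) = Z + 15 = 15 + Z)
H(-17, z) - 1*(-3811) = (15 - 17) - 1*(-3811) = -2 + 3811 = 3809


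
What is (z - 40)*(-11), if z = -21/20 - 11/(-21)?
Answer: 187231/420 ≈ 445.79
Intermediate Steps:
z = -221/420 (z = -21*1/20 - 11*(-1/21) = -21/20 + 11/21 = -221/420 ≈ -0.52619)
(z - 40)*(-11) = (-221/420 - 40)*(-11) = -17021/420*(-11) = 187231/420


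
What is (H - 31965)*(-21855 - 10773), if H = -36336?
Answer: 2228525028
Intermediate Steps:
(H - 31965)*(-21855 - 10773) = (-36336 - 31965)*(-21855 - 10773) = -68301*(-32628) = 2228525028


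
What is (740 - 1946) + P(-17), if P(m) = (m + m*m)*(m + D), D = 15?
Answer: -1750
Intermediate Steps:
P(m) = (15 + m)*(m + m**2) (P(m) = (m + m*m)*(m + 15) = (m + m**2)*(15 + m) = (15 + m)*(m + m**2))
(740 - 1946) + P(-17) = (740 - 1946) - 17*(15 + (-17)**2 + 16*(-17)) = -1206 - 17*(15 + 289 - 272) = -1206 - 17*32 = -1206 - 544 = -1750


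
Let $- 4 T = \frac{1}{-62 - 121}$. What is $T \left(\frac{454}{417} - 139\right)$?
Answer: $- \frac{57509}{305244} \approx -0.1884$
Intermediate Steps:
$T = \frac{1}{732}$ ($T = - \frac{1}{4 \left(-62 - 121\right)} = - \frac{1}{4 \left(-183\right)} = \left(- \frac{1}{4}\right) \left(- \frac{1}{183}\right) = \frac{1}{732} \approx 0.0013661$)
$T \left(\frac{454}{417} - 139\right) = \frac{\frac{454}{417} - 139}{732} = \frac{1}{732} \left(- \frac{57509}{417}\right) = - \frac{57509}{305244}$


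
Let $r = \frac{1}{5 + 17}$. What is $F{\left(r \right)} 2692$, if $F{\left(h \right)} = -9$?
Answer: $-24228$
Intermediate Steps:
$r = \frac{1}{22} \approx 0.045455$
$F{\left(r \right)} 2692 = \left(-9\right) 2692 = -24228$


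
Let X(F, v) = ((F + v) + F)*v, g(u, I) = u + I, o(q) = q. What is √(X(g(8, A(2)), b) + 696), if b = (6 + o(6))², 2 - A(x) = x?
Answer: 2*√5934 ≈ 154.06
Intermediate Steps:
A(x) = 2 - x
g(u, I) = I + u
b = 144 (b = (6 + 6)² = 12² = 144)
X(F, v) = v*(v + 2*F) (X(F, v) = (v + 2*F)*v = v*(v + 2*F))
√(X(g(8, A(2)), b) + 696) = √(144*(144 + 2*((2 - 1*2) + 8)) + 696) = √(144*(144 + 2*((2 - 2) + 8)) + 696) = √(144*(144 + 2*(0 + 8)) + 696) = √(144*(144 + 2*8) + 696) = √(144*(144 + 16) + 696) = √(144*160 + 696) = √(23040 + 696) = √23736 = 2*√5934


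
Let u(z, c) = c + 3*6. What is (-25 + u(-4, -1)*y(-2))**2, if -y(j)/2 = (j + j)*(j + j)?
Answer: 323761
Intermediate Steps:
u(z, c) = 18 + c (u(z, c) = c + 18 = 18 + c)
y(j) = -8*j**2 (y(j) = -2*(j + j)*(j + j) = -2*2*j*2*j = -8*j**2)
(-25 + u(-4, -1)*y(-2))**2 = (-25 + (18 - 1)*(-8*(-2)**2))**2 = (-25 + 17*(-8*4))**2 = (-25 + 17*(-32))**2 = (-25 - 544)**2 = (-569)**2 = 323761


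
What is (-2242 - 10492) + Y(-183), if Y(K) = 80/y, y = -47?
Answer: -598578/47 ≈ -12736.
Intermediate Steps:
Y(K) = -80/47 (Y(K) = 80/(-47) = 80*(-1/47) = -80/47)
(-2242 - 10492) + Y(-183) = (-2242 - 10492) - 80/47 = -12734 - 80/47 = -598578/47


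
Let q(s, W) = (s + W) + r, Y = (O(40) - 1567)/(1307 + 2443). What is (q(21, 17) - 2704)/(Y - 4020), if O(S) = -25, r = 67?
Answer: 211875/327752 ≈ 0.64645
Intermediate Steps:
Y = -796/1875 (Y = (-25 - 1567)/(1307 + 2443) = -1592/3750 = -1592*1/3750 = -796/1875 ≈ -0.42453)
q(s, W) = 67 + W + s (q(s, W) = (s + W) + 67 = (W + s) + 67 = 67 + W + s)
(q(21, 17) - 2704)/(Y - 4020) = ((67 + 17 + 21) - 2704)/(-796/1875 - 4020) = (105 - 2704)/(-7538296/1875) = -2599*(-1875/7538296) = 211875/327752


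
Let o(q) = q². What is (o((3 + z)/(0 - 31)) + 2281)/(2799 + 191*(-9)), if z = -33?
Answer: 2192941/1037880 ≈ 2.1129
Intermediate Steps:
(o((3 + z)/(0 - 31)) + 2281)/(2799 + 191*(-9)) = (((3 - 33)/(0 - 31))² + 2281)/(2799 + 191*(-9)) = ((-30/(-31))² + 2281)/(2799 - 1719) = ((-30*(-1/31))² + 2281)/1080 = ((30/31)² + 2281)*(1/1080) = (900/961 + 2281)*(1/1080) = (2192941/961)*(1/1080) = 2192941/1037880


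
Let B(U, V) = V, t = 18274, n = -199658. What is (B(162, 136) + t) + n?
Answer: -181248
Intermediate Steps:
(B(162, 136) + t) + n = (136 + 18274) - 199658 = 18410 - 199658 = -181248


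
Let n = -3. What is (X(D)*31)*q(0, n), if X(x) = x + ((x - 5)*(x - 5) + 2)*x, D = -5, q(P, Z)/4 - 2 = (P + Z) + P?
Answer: 63860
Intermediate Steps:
q(P, Z) = 8 + 4*Z + 8*P (q(P, Z) = 8 + 4*((P + Z) + P) = 8 + 4*(Z + 2*P) = 8 + (4*Z + 8*P) = 8 + 4*Z + 8*P)
X(x) = x + x*(2 + (-5 + x)**2) (X(x) = x + ((-5 + x)*(-5 + x) + 2)*x = x + ((-5 + x)**2 + 2)*x = x + (2 + (-5 + x)**2)*x = x + x*(2 + (-5 + x)**2))
(X(D)*31)*q(0, n) = (-5*(3 + (-5 - 5)**2)*31)*(8 + 4*(-3) + 8*0) = (-5*(3 + (-10)**2)*31)*(8 - 12 + 0) = (-5*(3 + 100)*31)*(-4) = (-5*103*31)*(-4) = -515*31*(-4) = -15965*(-4) = 63860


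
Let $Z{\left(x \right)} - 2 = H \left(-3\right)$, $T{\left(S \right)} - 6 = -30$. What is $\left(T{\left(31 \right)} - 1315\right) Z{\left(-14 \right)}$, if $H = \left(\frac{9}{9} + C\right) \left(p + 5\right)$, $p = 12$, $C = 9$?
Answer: $680212$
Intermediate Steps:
$T{\left(S \right)} = -24$ ($T{\left(S \right)} = 6 - 30 = -24$)
$H = 170$ ($H = \left(\frac{9}{9} + 9\right) \left(12 + 5\right) = \left(9 \cdot \frac{1}{9} + 9\right) 17 = \left(1 + 9\right) 17 = 10 \cdot 17 = 170$)
$Z{\left(x \right)} = -508$ ($Z{\left(x \right)} = 2 + 170 \left(-3\right) = 2 - 510 = -508$)
$\left(T{\left(31 \right)} - 1315\right) Z{\left(-14 \right)} = \left(-24 - 1315\right) \left(-508\right) = \left(-1339\right) \left(-508\right) = 680212$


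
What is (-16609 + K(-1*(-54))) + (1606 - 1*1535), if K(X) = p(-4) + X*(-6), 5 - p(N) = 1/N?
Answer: -67427/4 ≈ -16857.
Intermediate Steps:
p(N) = 5 - 1/N
K(X) = 21/4 - 6*X (K(X) = (5 - 1/(-4)) + X*(-6) = (5 - 1*(-1/4)) - 6*X = (5 + 1/4) - 6*X = 21/4 - 6*X)
(-16609 + K(-1*(-54))) + (1606 - 1*1535) = (-16609 + (21/4 - (-6)*(-54))) + (1606 - 1*1535) = (-16609 + (21/4 - 6*54)) + (1606 - 1535) = (-16609 + (21/4 - 324)) + 71 = (-16609 - 1275/4) + 71 = -67711/4 + 71 = -67427/4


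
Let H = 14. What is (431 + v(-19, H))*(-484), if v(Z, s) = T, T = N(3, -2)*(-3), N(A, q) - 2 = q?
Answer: -208604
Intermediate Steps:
N(A, q) = 2 + q
T = 0 (T = (2 - 2)*(-3) = 0*(-3) = 0)
v(Z, s) = 0
(431 + v(-19, H))*(-484) = (431 + 0)*(-484) = 431*(-484) = -208604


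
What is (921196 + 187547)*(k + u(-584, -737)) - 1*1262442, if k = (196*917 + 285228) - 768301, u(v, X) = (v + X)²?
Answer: 1598473520658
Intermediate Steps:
u(v, X) = (X + v)²
k = -303341 (k = (179732 + 285228) - 768301 = 464960 - 768301 = -303341)
(921196 + 187547)*(k + u(-584, -737)) - 1*1262442 = (921196 + 187547)*(-303341 + (-737 - 584)²) - 1*1262442 = 1108743*(-303341 + (-1321)²) - 1262442 = 1108743*(-303341 + 1745041) - 1262442 = 1108743*1441700 - 1262442 = 1598474783100 - 1262442 = 1598473520658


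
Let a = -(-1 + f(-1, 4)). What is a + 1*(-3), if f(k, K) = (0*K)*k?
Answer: -2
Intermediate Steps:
f(k, K) = 0 (f(k, K) = 0*k = 0)
a = 1 (a = -(-1 + 0) = -1*(-1) = 1)
a + 1*(-3) = 1 + 1*(-3) = 1 - 3 = -2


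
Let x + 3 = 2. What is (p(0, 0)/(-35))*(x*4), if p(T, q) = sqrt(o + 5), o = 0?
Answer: 4*sqrt(5)/35 ≈ 0.25555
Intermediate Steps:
x = -1 (x = -3 + 2 = -1)
p(T, q) = sqrt(5) (p(T, q) = sqrt(0 + 5) = sqrt(5))
(p(0, 0)/(-35))*(x*4) = (sqrt(5)/(-35))*(-1*4) = -sqrt(5)/35*(-4) = 4*sqrt(5)/35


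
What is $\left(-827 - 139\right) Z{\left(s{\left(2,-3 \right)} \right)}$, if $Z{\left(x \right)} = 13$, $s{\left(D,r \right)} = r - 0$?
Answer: $-12558$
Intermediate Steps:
$s{\left(D,r \right)} = r$ ($s{\left(D,r \right)} = r + 0 = r$)
$\left(-827 - 139\right) Z{\left(s{\left(2,-3 \right)} \right)} = \left(-827 - 139\right) 13 = \left(-966\right) 13 = -12558$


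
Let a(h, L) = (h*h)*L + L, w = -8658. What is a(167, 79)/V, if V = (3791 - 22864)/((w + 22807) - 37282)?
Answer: 50969170230/19073 ≈ 2.6723e+6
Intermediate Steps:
V = 19073/23133 (V = (3791 - 22864)/((-8658 + 22807) - 37282) = -19073/(14149 - 37282) = -19073/(-23133) = -19073*(-1/23133) = 19073/23133 ≈ 0.82449)
a(h, L) = L + L*h² (a(h, L) = h²*L + L = L*h² + L = L + L*h²)
a(167, 79)/V = (79*(1 + 167²))/(19073/23133) = (79*(1 + 27889))*(23133/19073) = (79*27890)*(23133/19073) = 2203310*(23133/19073) = 50969170230/19073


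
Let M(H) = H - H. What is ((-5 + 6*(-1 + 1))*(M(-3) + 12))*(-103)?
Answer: 6180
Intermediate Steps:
M(H) = 0
((-5 + 6*(-1 + 1))*(M(-3) + 12))*(-103) = ((-5 + 6*(-1 + 1))*(0 + 12))*(-103) = ((-5 + 6*0)*12)*(-103) = ((-5 + 0)*12)*(-103) = -5*12*(-103) = -60*(-103) = 6180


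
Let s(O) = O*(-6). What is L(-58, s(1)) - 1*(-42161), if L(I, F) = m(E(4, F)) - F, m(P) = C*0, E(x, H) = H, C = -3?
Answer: 42167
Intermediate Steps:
m(P) = 0 (m(P) = -3*0 = 0)
s(O) = -6*O
L(I, F) = -F (L(I, F) = 0 - F = -F)
L(-58, s(1)) - 1*(-42161) = -(-6) - 1*(-42161) = -1*(-6) + 42161 = 6 + 42161 = 42167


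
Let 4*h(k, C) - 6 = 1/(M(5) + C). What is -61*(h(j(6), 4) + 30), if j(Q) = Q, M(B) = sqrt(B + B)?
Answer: -5795/3 + 61*sqrt(10)/24 ≈ -1923.6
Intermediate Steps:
M(B) = sqrt(2)*sqrt(B) (M(B) = sqrt(2*B) = sqrt(2)*sqrt(B))
h(k, C) = 3/2 + 1/(4*(C + sqrt(10))) (h(k, C) = 3/2 + 1/(4*(sqrt(2)*sqrt(5) + C)) = 3/2 + 1/(4*(sqrt(10) + C)) = 3/2 + 1/(4*(C + sqrt(10))))
-61*(h(j(6), 4) + 30) = -61*((1 + 6*4 + 6*sqrt(10))/(4*(4 + sqrt(10))) + 30) = -61*((1 + 24 + 6*sqrt(10))/(4*(4 + sqrt(10))) + 30) = -61*((25 + 6*sqrt(10))/(4*(4 + sqrt(10))) + 30) = -61*(30 + (25 + 6*sqrt(10))/(4*(4 + sqrt(10)))) = -1830 - 61*(25 + 6*sqrt(10))/(4*(4 + sqrt(10)))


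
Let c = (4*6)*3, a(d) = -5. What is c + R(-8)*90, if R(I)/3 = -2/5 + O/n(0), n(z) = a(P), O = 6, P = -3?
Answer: -360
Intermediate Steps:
n(z) = -5
R(I) = -24/5 (R(I) = 3*(-2/5 + 6/(-5)) = 3*(-2*⅕ + 6*(-⅕)) = 3*(-⅖ - 6/5) = 3*(-8/5) = -24/5)
c = 72 (c = 24*3 = 72)
c + R(-8)*90 = 72 - 24/5*90 = 72 - 432 = -360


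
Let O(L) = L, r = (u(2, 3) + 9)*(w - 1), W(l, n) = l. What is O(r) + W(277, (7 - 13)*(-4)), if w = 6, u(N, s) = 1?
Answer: 327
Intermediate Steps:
r = 50 (r = (1 + 9)*(6 - 1) = 10*5 = 50)
O(r) + W(277, (7 - 13)*(-4)) = 50 + 277 = 327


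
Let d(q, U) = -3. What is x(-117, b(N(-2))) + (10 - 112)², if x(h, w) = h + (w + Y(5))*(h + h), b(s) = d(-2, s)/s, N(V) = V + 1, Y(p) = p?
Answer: 8415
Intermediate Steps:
N(V) = 1 + V
b(s) = -3/s
x(h, w) = h + 2*h*(5 + w) (x(h, w) = h + (w + 5)*(h + h) = h + (5 + w)*(2*h) = h + 2*h*(5 + w))
x(-117, b(N(-2))) + (10 - 112)² = -117*(11 + 2*(-3/(1 - 2))) + (10 - 112)² = -117*(11 + 2*(-3/(-1))) + (-102)² = -117*(11 + 2*(-3*(-1))) + 10404 = -117*(11 + 2*3) + 10404 = -117*(11 + 6) + 10404 = -117*17 + 10404 = -1989 + 10404 = 8415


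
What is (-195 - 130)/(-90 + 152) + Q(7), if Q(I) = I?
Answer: 109/62 ≈ 1.7581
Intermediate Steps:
(-195 - 130)/(-90 + 152) + Q(7) = (-195 - 130)/(-90 + 152) + 7 = -325/62 + 7 = 109/62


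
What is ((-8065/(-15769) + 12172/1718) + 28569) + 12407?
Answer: 555146215265/13545571 ≈ 40984.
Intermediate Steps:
((-8065/(-15769) + 12172/1718) + 28569) + 12407 = ((-8065*(-1/15769) + 12172*(1/1718)) + 28569) + 12407 = ((8065/15769 + 6086/859) + 28569) + 12407 = (102897969/13545571 + 28569) + 12407 = 387086315868/13545571 + 12407 = 555146215265/13545571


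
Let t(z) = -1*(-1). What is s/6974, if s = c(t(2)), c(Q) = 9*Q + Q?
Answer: 5/3487 ≈ 0.0014339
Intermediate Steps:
t(z) = 1
c(Q) = 10*Q
s = 10 (s = 10*1 = 10)
s/6974 = 10/6974 = 10*(1/6974) = 5/3487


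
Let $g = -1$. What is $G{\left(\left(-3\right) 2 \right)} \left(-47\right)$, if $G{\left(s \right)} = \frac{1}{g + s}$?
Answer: $\frac{47}{7} \approx 6.7143$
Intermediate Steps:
$G{\left(s \right)} = \frac{1}{-1 + s}$
$G{\left(\left(-3\right) 2 \right)} \left(-47\right) = \frac{1}{-1 - 6} \left(-47\right) = \frac{1}{-7} \left(-47\right) = \left(- \frac{1}{7}\right) \left(-47\right) = \frac{47}{7}$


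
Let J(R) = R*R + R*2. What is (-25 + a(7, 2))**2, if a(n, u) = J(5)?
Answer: 100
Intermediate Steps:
J(R) = R**2 + 2*R
a(n, u) = 35 (a(n, u) = 5*(2 + 5) = 5*7 = 35)
(-25 + a(7, 2))**2 = (-25 + 35)**2 = 10**2 = 100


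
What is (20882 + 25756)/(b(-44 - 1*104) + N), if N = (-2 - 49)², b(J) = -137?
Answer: 23319/1232 ≈ 18.928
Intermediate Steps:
N = 2601 (N = (-51)² = 2601)
(20882 + 25756)/(b(-44 - 1*104) + N) = (20882 + 25756)/(-137 + 2601) = 46638/2464 = 46638*(1/2464) = 23319/1232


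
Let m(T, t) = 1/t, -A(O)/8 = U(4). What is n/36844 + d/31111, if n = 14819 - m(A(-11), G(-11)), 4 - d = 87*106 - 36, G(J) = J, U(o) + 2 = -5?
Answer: 675043211/6304395262 ≈ 0.10707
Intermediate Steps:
U(o) = -7 (U(o) = -2 - 5 = -7)
A(O) = 56 (A(O) = -8*(-7) = 56)
d = -9182 (d = 4 - (87*106 - 36) = 4 - (9222 - 36) = 4 - 1*9186 = 4 - 9186 = -9182)
n = 163010/11 (n = 14819 - 1/(-11) = 14819 - 1*(-1/11) = 14819 + 1/11 = 163010/11 ≈ 14819.)
n/36844 + d/31111 = (163010/11)/36844 - 9182/31111 = (163010/11)*(1/36844) - 9182*1/31111 = 81505/202642 - 9182/31111 = 675043211/6304395262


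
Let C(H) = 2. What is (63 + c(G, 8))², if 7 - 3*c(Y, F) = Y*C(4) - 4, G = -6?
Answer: 44944/9 ≈ 4993.8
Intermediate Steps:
c(Y, F) = 11/3 - 2*Y/3 (c(Y, F) = 7/3 - (Y*2 - 4)/3 = 7/3 - (2*Y - 4)/3 = 7/3 - (-4 + 2*Y)/3 = 7/3 + (4/3 - 2*Y/3) = 11/3 - 2*Y/3)
(63 + c(G, 8))² = (63 + (11/3 - ⅔*(-6)))² = (63 + (11/3 + 4))² = (63 + 23/3)² = (212/3)² = 44944/9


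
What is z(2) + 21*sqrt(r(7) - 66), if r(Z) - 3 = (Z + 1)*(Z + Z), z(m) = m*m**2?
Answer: 155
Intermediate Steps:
z(m) = m**3
r(Z) = 3 + 2*Z*(1 + Z) (r(Z) = 3 + (Z + 1)*(Z + Z) = 3 + (1 + Z)*(2*Z) = 3 + 2*Z*(1 + Z))
z(2) + 21*sqrt(r(7) - 66) = 2**3 + 21*sqrt((3 + 2*7 + 2*7**2) - 66) = 8 + 21*sqrt((3 + 14 + 2*49) - 66) = 8 + 21*sqrt((3 + 14 + 98) - 66) = 8 + 21*sqrt(115 - 66) = 8 + 21*sqrt(49) = 8 + 21*7 = 8 + 147 = 155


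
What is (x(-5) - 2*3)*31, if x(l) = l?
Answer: -341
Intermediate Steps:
(x(-5) - 2*3)*31 = (-5 - 2*3)*31 = (-5 - 6)*31 = -11*31 = -341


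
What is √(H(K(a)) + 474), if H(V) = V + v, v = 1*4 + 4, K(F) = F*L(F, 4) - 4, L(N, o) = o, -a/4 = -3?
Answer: √526 ≈ 22.935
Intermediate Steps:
a = 12 (a = -4*(-3) = 12)
K(F) = -4 + 4*F (K(F) = F*4 - 4 = 4*F - 4 = -4 + 4*F)
v = 8 (v = 4 + 4 = 8)
H(V) = 8 + V (H(V) = V + 8 = 8 + V)
√(H(K(a)) + 474) = √((8 + (-4 + 4*12)) + 474) = √((8 + (-4 + 48)) + 474) = √((8 + 44) + 474) = √(52 + 474) = √526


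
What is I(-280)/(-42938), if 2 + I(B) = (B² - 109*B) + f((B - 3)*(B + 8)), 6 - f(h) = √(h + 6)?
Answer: -54462/21469 + √76982/42938 ≈ -2.5303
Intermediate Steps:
f(h) = 6 - √(6 + h) (f(h) = 6 - √(h + 6) = 6 - √(6 + h))
I(B) = 4 + B² - √(6 + (-3 + B)*(8 + B)) - 109*B (I(B) = -2 + ((B² - 109*B) + (6 - √(6 + (B - 3)*(B + 8)))) = -2 + ((B² - 109*B) + (6 - √(6 + (-3 + B)*(8 + B)))) = -2 + (6 + B² - √(6 + (-3 + B)*(8 + B)) - 109*B) = 4 + B² - √(6 + (-3 + B)*(8 + B)) - 109*B)
I(-280)/(-42938) = (4 + (-280)² - √(-18 + (-280)² + 5*(-280)) - 109*(-280))/(-42938) = (4 + 78400 - √(-18 + 78400 - 1400) + 30520)*(-1/42938) = (4 + 78400 - √76982 + 30520)*(-1/42938) = (108924 - √76982)*(-1/42938) = -54462/21469 + √76982/42938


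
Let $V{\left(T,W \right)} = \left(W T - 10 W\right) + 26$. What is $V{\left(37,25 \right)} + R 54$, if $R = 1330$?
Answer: $72521$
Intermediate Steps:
$V{\left(T,W \right)} = 26 - 10 W + T W$ ($V{\left(T,W \right)} = \left(T W - 10 W\right) + 26 = \left(- 10 W + T W\right) + 26 = 26 - 10 W + T W$)
$V{\left(37,25 \right)} + R 54 = \left(26 - 250 + 37 \cdot 25\right) + 1330 \cdot 54 = \left(26 - 250 + 925\right) + 71820 = 701 + 71820 = 72521$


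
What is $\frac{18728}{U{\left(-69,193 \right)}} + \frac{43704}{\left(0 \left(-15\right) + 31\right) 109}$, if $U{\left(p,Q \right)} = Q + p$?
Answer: $\frac{554042}{3379} \approx 163.97$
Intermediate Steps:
$\frac{18728}{U{\left(-69,193 \right)}} + \frac{43704}{\left(0 \left(-15\right) + 31\right) 109} = \frac{18728}{193 - 69} + \frac{43704}{\left(0 \left(-15\right) + 31\right) 109} = \frac{18728}{124} + \frac{43704}{\left(0 + 31\right) 109} = 18728 \cdot \frac{1}{124} + \frac{43704}{31 \cdot 109} = \frac{4682}{31} + \frac{43704}{3379} = \frac{554042}{3379}$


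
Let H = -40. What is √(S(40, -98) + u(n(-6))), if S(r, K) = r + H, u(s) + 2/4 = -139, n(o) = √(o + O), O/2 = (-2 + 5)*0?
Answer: 3*I*√62/2 ≈ 11.811*I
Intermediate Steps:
O = 0 (O = 2*((-2 + 5)*0) = 2*(3*0) = 2*0 = 0)
n(o) = √o (n(o) = √(o + 0) = √o)
u(s) = -279/2 (u(s) = -½ - 139 = -279/2)
S(r, K) = -40 + r (S(r, K) = r - 40 = -40 + r)
√(S(40, -98) + u(n(-6))) = √((-40 + 40) - 279/2) = √(0 - 279/2) = √(-279/2) = 3*I*√62/2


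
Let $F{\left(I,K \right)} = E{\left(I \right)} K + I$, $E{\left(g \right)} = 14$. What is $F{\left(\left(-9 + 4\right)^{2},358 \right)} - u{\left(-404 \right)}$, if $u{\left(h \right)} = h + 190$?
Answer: $5251$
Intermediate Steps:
$F{\left(I,K \right)} = I + 14 K$ ($F{\left(I,K \right)} = 14 K + I = I + 14 K$)
$u{\left(h \right)} = 190 + h$
$F{\left(\left(-9 + 4\right)^{2},358 \right)} - u{\left(-404 \right)} = \left(\left(-9 + 4\right)^{2} + 14 \cdot 358\right) - \left(190 - 404\right) = \left(\left(-5\right)^{2} + 5012\right) - -214 = \left(25 + 5012\right) + 214 = 5037 + 214 = 5251$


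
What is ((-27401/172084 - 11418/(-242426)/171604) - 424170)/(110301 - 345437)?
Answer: 4313348493878449703/2391076999139897024 ≈ 1.8039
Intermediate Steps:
((-27401/172084 - 11418/(-242426)/171604) - 424170)/(110301 - 345437) = ((-27401*1/172084 - 11418*(-1/242426)*(1/171604)) - 424170)/(-235136) = ((-2491/15644 + (5709/121213)*(1/171604)) - 424170)*(-1/235136) = ((-2491/15644 + 5709/20800635652) - 424170)*(-1/235136) = (-3238393381096/20337821508743 - 424170)*(-1/235136) = -8626696987756899406/20337821508743*(-1/235136) = 4313348493878449703/2391076999139897024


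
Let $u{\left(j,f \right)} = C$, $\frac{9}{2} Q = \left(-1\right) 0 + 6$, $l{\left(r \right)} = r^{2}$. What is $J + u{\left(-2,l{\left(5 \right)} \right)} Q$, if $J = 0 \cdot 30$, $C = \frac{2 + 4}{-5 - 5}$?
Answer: $- \frac{4}{5} \approx -0.8$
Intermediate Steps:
$C = - \frac{3}{5}$ ($C = \frac{6}{-10} = 6 \left(- \frac{1}{10}\right) = - \frac{3}{5} \approx -0.6$)
$J = 0$
$Q = \frac{4}{3}$ ($Q = \frac{2 \left(\left(-1\right) 0 + 6\right)}{9} = \frac{2 \left(0 + 6\right)}{9} = \frac{2}{9} \cdot 6 = \frac{4}{3} \approx 1.3333$)
$u{\left(j,f \right)} = - \frac{3}{5}$
$J + u{\left(-2,l{\left(5 \right)} \right)} Q = 0 - \frac{4}{5} = - \frac{4}{5}$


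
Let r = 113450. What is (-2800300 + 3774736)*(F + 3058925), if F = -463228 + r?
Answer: 2639890366092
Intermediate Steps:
F = -349778 (F = -463228 + 113450 = -349778)
(-2800300 + 3774736)*(F + 3058925) = (-2800300 + 3774736)*(-349778 + 3058925) = 974436*2709147 = 2639890366092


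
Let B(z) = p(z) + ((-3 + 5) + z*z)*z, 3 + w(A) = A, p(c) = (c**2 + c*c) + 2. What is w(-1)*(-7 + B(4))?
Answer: -396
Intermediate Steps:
p(c) = 2 + 2*c**2 (p(c) = (c**2 + c**2) + 2 = 2*c**2 + 2 = 2 + 2*c**2)
w(A) = -3 + A
B(z) = 2 + 2*z**2 + z*(2 + z**2) (B(z) = (2 + 2*z**2) + ((-3 + 5) + z*z)*z = (2 + 2*z**2) + (2 + z**2)*z = (2 + 2*z**2) + z*(2 + z**2) = 2 + 2*z**2 + z*(2 + z**2))
w(-1)*(-7 + B(4)) = (-3 - 1)*(-7 + (2 + 4**3 + 2*4 + 2*4**2)) = -4*(-7 + (2 + 64 + 8 + 2*16)) = -4*(-7 + (2 + 64 + 8 + 32)) = -4*(-7 + 106) = -4*99 = -396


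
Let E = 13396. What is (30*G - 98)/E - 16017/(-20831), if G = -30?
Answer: 96887197/139526038 ≈ 0.69440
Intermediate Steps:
(30*G - 98)/E - 16017/(-20831) = (30*(-30) - 98)/13396 - 16017/(-20831) = (-900 - 98)*(1/13396) - 16017*(-1/20831) = -998*1/13396 + 16017/20831 = -499/6698 + 16017/20831 = 96887197/139526038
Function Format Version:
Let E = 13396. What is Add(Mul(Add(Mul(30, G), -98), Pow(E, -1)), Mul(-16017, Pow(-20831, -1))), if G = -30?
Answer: Rational(96887197, 139526038) ≈ 0.69440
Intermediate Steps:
Add(Mul(Add(Mul(30, G), -98), Pow(E, -1)), Mul(-16017, Pow(-20831, -1))) = Add(Mul(Add(Mul(30, -30), -98), Pow(13396, -1)), Mul(-16017, Pow(-20831, -1))) = Add(Mul(Add(-900, -98), Rational(1, 13396)), Mul(-16017, Rational(-1, 20831))) = Add(Mul(-998, Rational(1, 13396)), Rational(16017, 20831)) = Add(Rational(-499, 6698), Rational(16017, 20831)) = Rational(96887197, 139526038)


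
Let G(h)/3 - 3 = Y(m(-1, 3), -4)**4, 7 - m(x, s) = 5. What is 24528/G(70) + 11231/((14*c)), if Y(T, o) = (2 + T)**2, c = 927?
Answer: 842176637/850565142 ≈ 0.99014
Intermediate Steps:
m(x, s) = 2 (m(x, s) = 7 - 1*5 = 7 - 5 = 2)
G(h) = 196617 (G(h) = 9 + 3*((2 + 2)**2)**4 = 9 + 3*(4**2)**4 = 9 + 3*16**4 = 9 + 3*65536 = 9 + 196608 = 196617)
24528/G(70) + 11231/((14*c)) = 24528/196617 + 11231/((14*927)) = 24528*(1/196617) + 11231/12978 = 8176/65539 + 11231*(1/12978) = 8176/65539 + 11231/12978 = 842176637/850565142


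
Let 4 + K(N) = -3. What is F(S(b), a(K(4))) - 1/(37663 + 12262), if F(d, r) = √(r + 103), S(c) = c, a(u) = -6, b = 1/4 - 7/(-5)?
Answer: -1/49925 + √97 ≈ 9.8488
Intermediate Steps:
K(N) = -7 (K(N) = -4 - 3 = -7)
b = 33/20 (b = 1*(¼) - 7*(-⅕) = ¼ + 7/5 = 33/20 ≈ 1.6500)
F(d, r) = √(103 + r)
F(S(b), a(K(4))) - 1/(37663 + 12262) = √(103 - 6) - 1/(37663 + 12262) = √97 - 1/49925 = -1/49925 + √97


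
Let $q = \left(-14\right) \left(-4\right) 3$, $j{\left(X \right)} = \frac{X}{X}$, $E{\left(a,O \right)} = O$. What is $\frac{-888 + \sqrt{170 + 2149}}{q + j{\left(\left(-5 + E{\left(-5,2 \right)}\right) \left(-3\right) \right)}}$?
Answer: $- \frac{888}{169} + \frac{\sqrt{2319}}{169} \approx -4.9695$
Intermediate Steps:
$j{\left(X \right)} = 1$
$q = 168$ ($q = 56 \cdot 3 = 168$)
$\frac{-888 + \sqrt{170 + 2149}}{q + j{\left(\left(-5 + E{\left(-5,2 \right)}\right) \left(-3\right) \right)}} = \frac{-888 + \sqrt{170 + 2149}}{168 + 1} = \frac{-888 + \sqrt{2319}}{169} = \left(-888 + \sqrt{2319}\right) \frac{1}{169} = - \frac{888}{169} + \frac{\sqrt{2319}}{169}$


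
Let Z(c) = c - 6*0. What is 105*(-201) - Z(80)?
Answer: -21185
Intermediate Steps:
Z(c) = c (Z(c) = c + 0 = c)
105*(-201) - Z(80) = 105*(-201) - 1*80 = -21105 - 80 = -21185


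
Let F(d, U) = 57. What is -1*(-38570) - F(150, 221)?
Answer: 38513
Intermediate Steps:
-1*(-38570) - F(150, 221) = -1*(-38570) - 1*57 = 38570 - 57 = 38513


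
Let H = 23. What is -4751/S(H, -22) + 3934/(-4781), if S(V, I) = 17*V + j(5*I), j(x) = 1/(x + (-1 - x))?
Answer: -3464113/266370 ≈ -13.005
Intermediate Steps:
j(x) = -1 (j(x) = 1/(-1) = -1)
S(V, I) = -1 + 17*V (S(V, I) = 17*V - 1 = -1 + 17*V)
-4751/S(H, -22) + 3934/(-4781) = -4751/(-1 + 17*23) + 3934/(-4781) = -4751/(-1 + 391) + 3934*(-1/4781) = -4751/390 - 562/683 = -3464113/266370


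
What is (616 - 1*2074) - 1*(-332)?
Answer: -1126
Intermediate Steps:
(616 - 1*2074) - 1*(-332) = (616 - 2074) + 332 = -1458 + 332 = -1126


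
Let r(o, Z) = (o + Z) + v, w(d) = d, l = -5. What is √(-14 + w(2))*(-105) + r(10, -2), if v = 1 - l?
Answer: 14 - 210*I*√3 ≈ 14.0 - 363.73*I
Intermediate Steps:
v = 6 (v = 1 - 1*(-5) = 1 + 5 = 6)
r(o, Z) = 6 + Z + o (r(o, Z) = (o + Z) + 6 = (Z + o) + 6 = 6 + Z + o)
√(-14 + w(2))*(-105) + r(10, -2) = √(-14 + 2)*(-105) + (6 - 2 + 10) = √(-12)*(-105) + 14 = (2*I*√3)*(-105) + 14 = -210*I*√3 + 14 = 14 - 210*I*√3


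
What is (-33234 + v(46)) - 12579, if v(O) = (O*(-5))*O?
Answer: -56393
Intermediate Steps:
v(O) = -5*O**2 (v(O) = (-5*O)*O = -5*O**2)
(-33234 + v(46)) - 12579 = (-33234 - 5*46**2) - 12579 = (-33234 - 5*2116) - 12579 = (-33234 - 10580) - 12579 = -43814 - 12579 = -56393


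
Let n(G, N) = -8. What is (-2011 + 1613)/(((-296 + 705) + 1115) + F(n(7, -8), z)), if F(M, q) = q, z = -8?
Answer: -199/758 ≈ -0.26253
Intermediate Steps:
(-2011 + 1613)/(((-296 + 705) + 1115) + F(n(7, -8), z)) = (-2011 + 1613)/(((-296 + 705) + 1115) - 8) = -398/((409 + 1115) - 8) = -398/(1524 - 8) = -398/1516 = -398*1/1516 = -199/758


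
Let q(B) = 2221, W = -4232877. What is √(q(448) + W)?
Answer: 16*I*√16526 ≈ 2056.9*I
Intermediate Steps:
√(q(448) + W) = √(2221 - 4232877) = √(-4230656) = 16*I*√16526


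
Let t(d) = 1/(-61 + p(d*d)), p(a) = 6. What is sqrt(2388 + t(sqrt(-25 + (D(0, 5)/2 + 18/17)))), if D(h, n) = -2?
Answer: sqrt(7223645)/55 ≈ 48.867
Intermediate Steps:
t(d) = -1/55 (t(d) = 1/(-61 + 6) = 1/(-55) = -1/55)
sqrt(2388 + t(sqrt(-25 + (D(0, 5)/2 + 18/17)))) = sqrt(2388 - 1/55) = sqrt(131339/55) = sqrt(7223645)/55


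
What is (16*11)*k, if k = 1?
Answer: 176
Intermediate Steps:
(16*11)*k = (16*11)*1 = 176*1 = 176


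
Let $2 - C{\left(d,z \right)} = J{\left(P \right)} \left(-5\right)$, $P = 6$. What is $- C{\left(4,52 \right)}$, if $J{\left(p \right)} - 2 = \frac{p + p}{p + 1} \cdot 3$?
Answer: $- \frac{264}{7} \approx -37.714$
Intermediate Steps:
$J{\left(p \right)} = 2 + \frac{6 p}{1 + p}$ ($J{\left(p \right)} = 2 + \frac{p + p}{p + 1} \cdot 3 = 2 + \frac{2 p}{1 + p} 3 = 2 + \frac{6 p}{1 + p}$)
$C{\left(d,z \right)} = \frac{264}{7}$ ($C{\left(d,z \right)} = 2 - \frac{2 \left(1 + 4 \cdot 6\right)}{1 + 6} \left(-5\right) = 2 - \frac{2 \left(1 + 24\right)}{7} \left(-5\right) = 2 - 2 \cdot \frac{1}{7} \cdot 25 \left(-5\right) = 2 - \frac{50}{7} \left(-5\right) = 2 - - \frac{250}{7} = 2 + \frac{250}{7} = \frac{264}{7}$)
$- C{\left(4,52 \right)} = \left(-1\right) \frac{264}{7} = - \frac{264}{7}$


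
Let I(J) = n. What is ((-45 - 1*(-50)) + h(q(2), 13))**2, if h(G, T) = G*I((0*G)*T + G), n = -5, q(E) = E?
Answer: 25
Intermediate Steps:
I(J) = -5
h(G, T) = -5*G (h(G, T) = G*(-5) = -5*G)
((-45 - 1*(-50)) + h(q(2), 13))**2 = ((-45 - 1*(-50)) - 5*2)**2 = ((-45 + 50) - 10)**2 = (5 - 10)**2 = (-5)**2 = 25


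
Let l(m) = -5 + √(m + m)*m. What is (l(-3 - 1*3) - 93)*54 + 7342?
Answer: 2050 - 648*I*√3 ≈ 2050.0 - 1122.4*I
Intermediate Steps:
l(m) = -5 + √2*m^(3/2) (l(m) = -5 + √(2*m)*m = -5 + (√2*√m)*m = -5 + √2*m^(3/2))
(l(-3 - 1*3) - 93)*54 + 7342 = ((-5 + √2*(-3 - 1*3)^(3/2)) - 93)*54 + 7342 = ((-5 + √2*(-3 - 3)^(3/2)) - 93)*54 + 7342 = ((-5 + √2*(-6)^(3/2)) - 93)*54 + 7342 = ((-5 + √2*(-6*I*√6)) - 93)*54 + 7342 = ((-5 - 12*I*√3) - 93)*54 + 7342 = (-98 - 12*I*√3)*54 + 7342 = (-5292 - 648*I*√3) + 7342 = 2050 - 648*I*√3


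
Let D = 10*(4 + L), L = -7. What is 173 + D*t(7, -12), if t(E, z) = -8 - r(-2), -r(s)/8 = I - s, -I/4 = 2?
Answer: 1853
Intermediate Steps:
I = -8 (I = -4*2 = -8)
r(s) = 64 + 8*s (r(s) = -8*(-8 - s) = 64 + 8*s)
t(E, z) = -56 (t(E, z) = -8 - (64 + 8*(-2)) = -8 - (64 - 16) = -8 - 1*48 = -8 - 48 = -56)
D = -30 (D = 10*(4 - 7) = 10*(-3) = -30)
173 + D*t(7, -12) = 173 - 30*(-56) = 173 + 1680 = 1853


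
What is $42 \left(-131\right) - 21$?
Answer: $-5523$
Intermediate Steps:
$42 \left(-131\right) - 21 = -5502 - 21 = -5523$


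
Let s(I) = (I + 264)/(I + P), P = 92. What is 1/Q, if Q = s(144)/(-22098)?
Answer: -217297/17 ≈ -12782.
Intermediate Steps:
s(I) = (264 + I)/(92 + I) (s(I) = (I + 264)/(I + 92) = (264 + I)/(92 + I))
Q = -17/217297 (Q = ((264 + 144)/(92 + 144))/(-22098) = (408/236)*(-1/22098) = ((1/236)*408)*(-1/22098) = (102/59)*(-1/22098) = -17/217297 ≈ -7.8234e-5)
1/Q = 1/(-17/217297) = -217297/17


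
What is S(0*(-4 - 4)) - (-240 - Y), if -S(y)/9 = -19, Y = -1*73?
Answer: 338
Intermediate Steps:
Y = -73
S(y) = 171 (S(y) = -9*(-19) = 171)
S(0*(-4 - 4)) - (-240 - Y) = 171 - (-240 - 1*(-73)) = 171 - (-240 + 73) = 171 - 1*(-167) = 171 + 167 = 338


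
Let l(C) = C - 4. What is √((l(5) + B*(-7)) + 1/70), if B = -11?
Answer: √382270/70 ≈ 8.8326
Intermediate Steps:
l(C) = -4 + C
√((l(5) + B*(-7)) + 1/70) = √(((-4 + 5) - 11*(-7)) + 1/70) = √((1 + 77) + 1/70) = √(78 + 1/70) = √(5461/70) = √382270/70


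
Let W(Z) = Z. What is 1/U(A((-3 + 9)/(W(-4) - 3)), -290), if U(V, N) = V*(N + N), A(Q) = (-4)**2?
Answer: -1/9280 ≈ -0.00010776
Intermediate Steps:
A(Q) = 16
U(V, N) = 2*N*V (U(V, N) = V*(2*N) = 2*N*V)
1/U(A((-3 + 9)/(W(-4) - 3)), -290) = 1/(2*(-290)*16) = 1/(-9280) = -1/9280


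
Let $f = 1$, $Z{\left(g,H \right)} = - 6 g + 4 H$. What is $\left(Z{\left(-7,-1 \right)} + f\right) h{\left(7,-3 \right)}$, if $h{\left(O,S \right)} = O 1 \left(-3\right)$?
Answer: $-819$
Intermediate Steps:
$h{\left(O,S \right)} = - 3 O$ ($h{\left(O,S \right)} = O \left(-3\right) = - 3 O$)
$\left(Z{\left(-7,-1 \right)} + f\right) h{\left(7,-3 \right)} = \left(\left(\left(-6\right) \left(-7\right) + 4 \left(-1\right)\right) + 1\right) \left(\left(-3\right) 7\right) = \left(\left(42 - 4\right) + 1\right) \left(-21\right) = \left(38 + 1\right) \left(-21\right) = 39 \left(-21\right) = -819$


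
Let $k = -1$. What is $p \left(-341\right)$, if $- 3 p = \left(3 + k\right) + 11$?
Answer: $\frac{4433}{3} \approx 1477.7$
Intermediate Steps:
$p = - \frac{13}{3}$ ($p = - \frac{\left(3 - 1\right) + 11}{3} = - \frac{2 + 11}{3} = \left(- \frac{1}{3}\right) 13 = - \frac{13}{3} \approx -4.3333$)
$p \left(-341\right) = \left(- \frac{13}{3}\right) \left(-341\right) = \frac{4433}{3}$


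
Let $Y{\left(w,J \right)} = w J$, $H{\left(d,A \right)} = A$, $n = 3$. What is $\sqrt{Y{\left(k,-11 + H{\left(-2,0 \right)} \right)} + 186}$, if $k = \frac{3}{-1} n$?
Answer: $\sqrt{285} \approx 16.882$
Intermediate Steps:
$k = -9$ ($k = \frac{3}{-1} \cdot 3 = 3 \left(-1\right) 3 = \left(-3\right) 3 = -9$)
$Y{\left(w,J \right)} = J w$
$\sqrt{Y{\left(k,-11 + H{\left(-2,0 \right)} \right)} + 186} = \sqrt{\left(-11 + 0\right) \left(-9\right) + 186} = \sqrt{\left(-11\right) \left(-9\right) + 186} = \sqrt{99 + 186} = \sqrt{285}$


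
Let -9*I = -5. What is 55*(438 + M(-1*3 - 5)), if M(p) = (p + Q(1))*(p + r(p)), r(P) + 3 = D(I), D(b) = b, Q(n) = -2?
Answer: 268510/9 ≈ 29834.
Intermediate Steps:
I = 5/9 (I = -⅑*(-5) = 5/9 ≈ 0.55556)
r(P) = -22/9 (r(P) = -3 + 5/9 = -22/9)
M(p) = (-2 + p)*(-22/9 + p) (M(p) = (p - 2)*(p - 22/9) = (-2 + p)*(-22/9 + p))
55*(438 + M(-1*3 - 5)) = 55*(438 + (44/9 + (-1*3 - 5)² - 40*(-1*3 - 5)/9)) = 55*(438 + (44/9 + (-3 - 5)² - 40*(-3 - 5)/9)) = 55*(438 + (44/9 + (-8)² - 40/9*(-8))) = 55*(438 + (44/9 + 64 + 320/9)) = 55*(438 + 940/9) = 55*(4882/9) = 268510/9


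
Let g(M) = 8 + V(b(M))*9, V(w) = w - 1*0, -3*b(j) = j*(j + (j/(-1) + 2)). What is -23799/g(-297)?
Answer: -23799/1790 ≈ -13.296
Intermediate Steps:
b(j) = -2*j/3 (b(j) = -j*(j + (j/(-1) + 2))/3 = -j*(j + (j*(-1) + 2))/3 = -j*(j + (-j + 2))/3 = -j*(j + (2 - j))/3 = -j*2/3 = -2*j/3)
V(w) = w (V(w) = w + 0 = w)
g(M) = 8 - 6*M (g(M) = 8 - 2*M/3*9 = 8 - 6*M)
-23799/g(-297) = -23799/(8 - 6*(-297)) = -23799/(8 + 1782) = -23799/1790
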